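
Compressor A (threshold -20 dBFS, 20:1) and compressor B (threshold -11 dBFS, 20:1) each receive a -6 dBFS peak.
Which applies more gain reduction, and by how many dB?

A: 14 dB over, compressed to 0.7 dB over, so 13.3 dB of GR.
B: 5 dB over, compressed to 0.25 dB over, so 4.75 dB of GR.
Difference: 8.55 dB in favour of A.

A, by 8.55 dB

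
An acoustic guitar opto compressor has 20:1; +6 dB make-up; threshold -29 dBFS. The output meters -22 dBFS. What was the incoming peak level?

Remove make-up: -22 − 6 = -28 dBFS.
The compressed level sits -28 − (-29) = 1 dB over threshold.
Undo the ratio: input overshoot = 1 × 20 = 20 dB, giving input = -9 dBFS.

-9 dBFS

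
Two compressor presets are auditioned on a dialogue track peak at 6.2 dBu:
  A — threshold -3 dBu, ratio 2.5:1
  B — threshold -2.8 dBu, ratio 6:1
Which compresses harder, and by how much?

A: overshoot 9.2 dB → output overshoot 3.68 dB → GR 5.52 dB.
B: overshoot 9 dB → output overshoot 1.5 dB → GR 7.5 dB.
B applies 1.98 dB more gain reduction.

B, by 1.98 dB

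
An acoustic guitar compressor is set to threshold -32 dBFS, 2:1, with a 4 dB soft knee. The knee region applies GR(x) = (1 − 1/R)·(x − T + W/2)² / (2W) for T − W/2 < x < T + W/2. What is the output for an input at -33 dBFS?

-33.0625 dBFS

x − T + W/2 = -33 − (-32) + 2 = 1.
GR = (1 − 1/2) × 1² / 8 = 0.5 × 1 / 8 = 0.0625 dB.
Output = -33 − 0.0625 = -33.0625 dBFS.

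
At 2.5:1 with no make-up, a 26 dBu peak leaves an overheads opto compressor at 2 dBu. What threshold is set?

Input is 40 dB above T (since output overshoot × R = input overshoot: (2 − T)·2.5 = 26 − T gives T = -14 dBu).
Check: -14 + (26 − (-14))/2.5 = -14 + 16 = 2 dBu. ✓

-14 dBu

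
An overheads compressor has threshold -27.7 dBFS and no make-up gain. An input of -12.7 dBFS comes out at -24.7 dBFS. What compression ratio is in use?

Input overshoot = -12.7 − (-27.7) = 15 dB; output overshoot = -24.7 − (-27.7) = 3 dB.
Ratio = 15 / 3 = 5.

5:1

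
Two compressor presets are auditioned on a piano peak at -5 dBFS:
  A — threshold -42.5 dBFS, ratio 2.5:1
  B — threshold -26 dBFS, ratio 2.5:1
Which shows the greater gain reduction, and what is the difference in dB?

A: GR = 37.5 − 37.5/2.5 = 22.5 dB.
B: GR = 21 − 21/2.5 = 12.6 dB.
A applies 9.9 dB more gain reduction.

A, by 9.9 dB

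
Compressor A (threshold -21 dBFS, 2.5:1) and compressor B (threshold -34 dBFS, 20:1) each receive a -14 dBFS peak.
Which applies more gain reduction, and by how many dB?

B, by 14.8 dB

A: GR = 7 − 7/2.5 = 4.2 dB.
B: GR = 20 − 20/20 = 19 dB.
B reduces 14.8 dB more.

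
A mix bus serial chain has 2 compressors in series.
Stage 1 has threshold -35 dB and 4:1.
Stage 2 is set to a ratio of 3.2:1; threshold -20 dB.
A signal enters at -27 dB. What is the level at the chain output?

Stage 1: -27 dB is 8 dB over -35 dB; at 4:1 that becomes 2 dB over, giving -33 dB.
Stage 2: -33 dB ≤ -20 dB, so stage 2 doesn't engage; output -33 dB.

-33 dB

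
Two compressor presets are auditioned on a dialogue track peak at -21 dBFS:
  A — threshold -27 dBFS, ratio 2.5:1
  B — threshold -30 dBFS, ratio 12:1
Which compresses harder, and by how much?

B, by 4.65 dB

A: overshoot 6 dB → output overshoot 2.4 dB → GR 3.6 dB.
B: overshoot 9 dB → output overshoot 0.75 dB → GR 8.25 dB.
B reduces 4.65 dB more.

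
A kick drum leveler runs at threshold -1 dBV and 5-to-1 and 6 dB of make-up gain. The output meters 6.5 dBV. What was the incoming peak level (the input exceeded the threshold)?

Stripping the +6 dB make-up gives 0.5 dBV at the gain stage.
The compressed level sits 0.5 − (-1) = 1.5 dB over threshold.
Input overshoot = R × output overshoot = 7.5 dB → input = -1 + 7.5 = 6.5 dBV.

6.5 dBV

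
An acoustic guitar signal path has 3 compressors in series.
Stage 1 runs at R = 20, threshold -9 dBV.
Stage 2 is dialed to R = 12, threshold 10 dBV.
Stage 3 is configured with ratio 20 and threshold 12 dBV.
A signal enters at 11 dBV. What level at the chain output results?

Stage 1: 11 dBV is 20 dB over -9 dBV; at 20:1 that becomes 1 dB over, giving -8 dBV.
Stage 2: -8 dBV ≤ 10 dBV, so stage 2 doesn't engage; output -8 dBV.
Stage 3: below threshold (-8 ≤ 12); passes unchanged; output -8 dBV.

-8 dBV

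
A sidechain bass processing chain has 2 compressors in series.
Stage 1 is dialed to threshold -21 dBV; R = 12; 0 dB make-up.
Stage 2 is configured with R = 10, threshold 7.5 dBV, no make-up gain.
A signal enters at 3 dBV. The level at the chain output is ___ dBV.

-19 dBV

Stage 1: 24 dB above -21 dBV, reduced 12:1 to 2 dB above → -19 dBV.
Stage 2: -19 dBV is at or below the 7.5 dBV threshold — no compression; output -19 dBV.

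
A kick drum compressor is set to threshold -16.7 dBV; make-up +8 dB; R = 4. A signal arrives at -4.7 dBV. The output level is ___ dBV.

-5.7 dBV

-4.7 dBV sits 12 dB over threshold.
At 4:1 the overshoot is divided by 4, leaving 3 dB above threshold.
Output = -16.7 + 3 = -13.7 dBV; make-up adds 8 dB, giving -5.7 dBV.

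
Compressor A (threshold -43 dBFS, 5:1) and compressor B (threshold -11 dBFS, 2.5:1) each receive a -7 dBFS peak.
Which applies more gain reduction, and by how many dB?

A: GR = 36 − 36/5 = 28.8 dB.
B: GR = 4 − 4/2.5 = 2.4 dB.
A applies 26.4 dB more gain reduction.

A, by 26.4 dB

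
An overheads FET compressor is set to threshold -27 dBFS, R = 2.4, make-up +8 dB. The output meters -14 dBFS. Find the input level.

Remove make-up: -14 − 8 = -22 dBFS.
Post-compression overshoot = -22 − (-27) = 5 dB.
Before 2.4:1 compression the overshoot was 5 × 2.4 = 12 dB, so input = -27 + 12 = -15 dBFS.

-15 dBFS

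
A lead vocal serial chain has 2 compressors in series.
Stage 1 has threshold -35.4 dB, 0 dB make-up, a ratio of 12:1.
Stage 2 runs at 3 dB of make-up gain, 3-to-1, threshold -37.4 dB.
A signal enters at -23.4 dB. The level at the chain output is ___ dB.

-33.4 dB

Stage 1: -23.4 dB is 12 dB over -35.4 dB; at 12:1 that becomes 1 dB over, giving -34.4 dB.
Stage 2: overshoot 3 dB → 3/3 = 1 dB → -36.4 dB; +3 dB make-up → -33.4 dB.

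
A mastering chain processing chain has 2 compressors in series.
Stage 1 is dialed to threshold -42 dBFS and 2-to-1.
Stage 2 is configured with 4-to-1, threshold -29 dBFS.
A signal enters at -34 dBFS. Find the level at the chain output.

Stage 1: overshoot 8 dB → 8/2 = 4 dB → -38 dBFS.
Stage 2: -38 dBFS is at or below the -29 dBFS threshold — no compression; output -38 dBFS.

-38 dBFS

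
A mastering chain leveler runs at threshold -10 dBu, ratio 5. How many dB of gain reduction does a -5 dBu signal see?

Overshoot = -5 − (-10) = 5 dB.
A 5:1 ratio leaves 1 dB of that excess.
GR = overshoot in − overshoot out = 5 − 1 = 4 dB.

4 dB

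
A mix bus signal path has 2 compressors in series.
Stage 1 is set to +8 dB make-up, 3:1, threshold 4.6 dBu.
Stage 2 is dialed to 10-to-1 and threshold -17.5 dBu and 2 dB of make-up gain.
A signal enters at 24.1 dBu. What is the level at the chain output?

-11.84 dBu

Stage 1: 24.1 dBu is 19.5 dB over 4.6 dBu; at 3:1 that becomes 6.5 dB over, giving 11.1 dBu; +8 dB make-up → 19.1 dBu.
Stage 2: 36.6 dB above -17.5 dBu, reduced 10:1 to 3.66 dB above → -13.84 dBu; +2 dB make-up → -11.84 dBu.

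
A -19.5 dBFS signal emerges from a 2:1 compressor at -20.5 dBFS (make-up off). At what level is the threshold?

Gain reduction = -19.5 − (-20.5) = 1 dB; output overshoot = GR / (R − 1) = 1 / 1 = 1 dB.
Threshold = output − output overshoot = -20.5 − 1 = -21.5 dBFS.

-21.5 dBFS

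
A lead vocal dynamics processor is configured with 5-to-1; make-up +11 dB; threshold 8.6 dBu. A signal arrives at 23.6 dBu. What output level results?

22.6 dBu

Overshoot: 23.6 − 8.6 = 15 dB.
The 15 dB excess becomes 3 dB after 5:1 reduction.
That puts the output at 11.6 dBu; make-up adds 11 dB, giving 22.6 dBu.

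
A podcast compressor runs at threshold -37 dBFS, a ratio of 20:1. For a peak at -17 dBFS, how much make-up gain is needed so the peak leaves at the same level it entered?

19 dB

Without make-up, output = threshold + overshoot/20 = -37 + 1 = -36 dBFS.
Gap to target: 19 dB.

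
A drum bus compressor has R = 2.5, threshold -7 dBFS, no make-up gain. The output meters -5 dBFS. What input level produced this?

-2 dBFS

That's 2 dB above the -7 dBFS threshold.
Input overshoot = R × output overshoot = 5 dB → input = -7 + 5 = -2 dBFS.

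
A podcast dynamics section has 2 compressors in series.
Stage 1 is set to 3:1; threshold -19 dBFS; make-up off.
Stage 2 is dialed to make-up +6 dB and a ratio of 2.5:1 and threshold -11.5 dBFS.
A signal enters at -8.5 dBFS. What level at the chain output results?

Stage 1: 10.5 dB above -19 dBFS, reduced 3:1 to 3.5 dB above → -15.5 dBFS.
Stage 2: below threshold (-15.5 ≤ -11.5); passes unchanged; make-up brings it to -9.5 dBFS.

-9.5 dBFS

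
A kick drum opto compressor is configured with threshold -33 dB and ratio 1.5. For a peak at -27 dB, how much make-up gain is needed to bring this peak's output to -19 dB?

The peak compresses to -33 + 6/1.5 = -29 dB.
To reach -19 dB requires -19 − (-29) = 10 dB of make-up.

10 dB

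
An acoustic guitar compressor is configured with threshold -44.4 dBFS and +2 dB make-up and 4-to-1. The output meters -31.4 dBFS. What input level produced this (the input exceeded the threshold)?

-0.4 dBFS

Stripping the +2 dB make-up gives -33.4 dBFS at the gain stage.
That's 11 dB above the -44.4 dBFS threshold.
Undo the ratio: input overshoot = 11 × 4 = 44 dB, giving input = -0.4 dBFS.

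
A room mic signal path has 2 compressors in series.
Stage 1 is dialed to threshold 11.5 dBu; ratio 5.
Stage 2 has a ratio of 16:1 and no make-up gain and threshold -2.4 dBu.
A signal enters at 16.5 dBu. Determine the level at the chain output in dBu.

Stage 1: overshoot 5 dB → 5/5 = 1 dB → 12.5 dBu.
Stage 2: overshoot 14.9 dB → 14.9/16 = 0.93125 dB → -1.46875 dBu.

-1.46875 dBu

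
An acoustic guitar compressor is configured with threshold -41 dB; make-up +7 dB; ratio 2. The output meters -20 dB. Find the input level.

Stripping the +7 dB make-up gives -27 dB at the gain stage.
The compressed level sits -27 − (-41) = 14 dB over threshold.
Before 2:1 compression the overshoot was 14 × 2 = 28 dB, so input = -41 + 28 = -13 dB.

-13 dB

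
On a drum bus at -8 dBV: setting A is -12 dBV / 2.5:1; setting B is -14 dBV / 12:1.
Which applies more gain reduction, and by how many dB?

A: GR = 4 − 4/2.5 = 2.4 dB.
B: GR = 6 − 6/12 = 5.5 dB.
Difference: 3.1 dB in favour of B.

B, by 3.1 dB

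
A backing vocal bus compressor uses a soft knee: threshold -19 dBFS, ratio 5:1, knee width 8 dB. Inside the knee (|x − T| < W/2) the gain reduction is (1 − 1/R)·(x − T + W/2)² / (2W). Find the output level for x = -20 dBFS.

-20.45 dBFS

x − T + W/2 = -20 − (-19) + 4 = 3.
GR = (1 − 1/5) × 3² / 16 = 0.8 × 9 / 16 = 0.45 dB.
Output = -20 − 0.45 = -20.45 dBFS.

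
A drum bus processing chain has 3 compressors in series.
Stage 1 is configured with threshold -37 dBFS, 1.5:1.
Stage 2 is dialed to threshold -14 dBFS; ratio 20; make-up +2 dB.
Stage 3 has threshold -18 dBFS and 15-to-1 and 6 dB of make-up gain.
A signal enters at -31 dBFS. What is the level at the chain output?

Stage 1: 6 dB above -37 dBFS, reduced 1.5:1 to 4 dB above → -33 dBFS.
Stage 2: -33 dBFS is at or below the -14 dBFS threshold — no compression; make-up brings it to -31 dBFS.
Stage 3: -31 dBFS is at or below the -18 dBFS threshold — no compression; make-up brings it to -25 dBFS.

-25 dBFS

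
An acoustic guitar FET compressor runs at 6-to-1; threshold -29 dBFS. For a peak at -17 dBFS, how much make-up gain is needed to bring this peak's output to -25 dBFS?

Overshoot 12 dB → 12/6 = 2 dB after compression, so the compressed level is -29 + 2 = -27 dBFS.
Make-up = target − compressed = -25 − (-27) = 2 dB.

2 dB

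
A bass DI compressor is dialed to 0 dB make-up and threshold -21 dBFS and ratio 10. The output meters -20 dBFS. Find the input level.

Post-compression overshoot = -20 − (-21) = 1 dB.
Before 10:1 compression the overshoot was 1 × 10 = 10 dB, so input = -21 + 10 = -11 dBFS.

-11 dBFS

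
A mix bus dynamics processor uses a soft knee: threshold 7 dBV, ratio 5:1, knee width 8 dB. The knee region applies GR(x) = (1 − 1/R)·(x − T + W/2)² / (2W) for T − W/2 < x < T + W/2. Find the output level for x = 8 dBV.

x − T + W/2 = 8 − 7 + 4 = 5.
GR = (1 − 1/5) × 5² / 16 = 0.8 × 25 / 16 = 1.25 dB.
Output = 8 − 1.25 = 6.75 dBV.

6.75 dBV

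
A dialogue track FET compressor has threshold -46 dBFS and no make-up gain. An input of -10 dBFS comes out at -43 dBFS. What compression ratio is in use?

Input overshoot = -10 − (-46) = 36 dB; output overshoot = -43 − (-46) = 3 dB.
Ratio = 36 / 3 = 12.

12:1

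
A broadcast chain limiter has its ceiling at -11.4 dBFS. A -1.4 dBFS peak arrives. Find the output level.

-11.4 dBFS

A brickwall limiter is an ∞:1 compressor: any input above the ceiling is clamped to -11.4 dBFS.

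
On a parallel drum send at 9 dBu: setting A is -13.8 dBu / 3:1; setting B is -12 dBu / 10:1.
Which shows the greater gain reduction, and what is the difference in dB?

B, by 3.7 dB

A: GR = 22.8 − 22.8/3 = 15.2 dB.
B: GR = 21 − 21/10 = 18.9 dB.
Difference: 3.7 dB in favour of B.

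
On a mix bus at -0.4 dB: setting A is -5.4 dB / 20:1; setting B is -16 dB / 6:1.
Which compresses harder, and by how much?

B, by 8.25 dB

A: overshoot 5 dB → output overshoot 0.25 dB → GR 4.75 dB.
B: overshoot 15.6 dB → output overshoot 2.6 dB → GR 13 dB.
B applies 8.25 dB more gain reduction.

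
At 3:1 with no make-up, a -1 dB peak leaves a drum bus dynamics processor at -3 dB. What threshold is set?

Gain reduction = -1 − (-3) = 2 dB; output overshoot = GR / (R − 1) = 2 / 2 = 1 dB.
Threshold = output − output overshoot = -3 − 1 = -4 dB.

-4 dB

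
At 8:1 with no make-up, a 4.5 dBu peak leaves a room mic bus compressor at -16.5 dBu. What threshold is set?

-19.5 dBu

Let T be the threshold. Output overshoot = (input overshoot)/R, so -16.5 − T = (4.5 − T)/8.
8·(-16.5 − T) = 4.5 − T → 7·T = -132 − 4.5 = -136.5.
T = -136.5/7 = -19.5 dBu.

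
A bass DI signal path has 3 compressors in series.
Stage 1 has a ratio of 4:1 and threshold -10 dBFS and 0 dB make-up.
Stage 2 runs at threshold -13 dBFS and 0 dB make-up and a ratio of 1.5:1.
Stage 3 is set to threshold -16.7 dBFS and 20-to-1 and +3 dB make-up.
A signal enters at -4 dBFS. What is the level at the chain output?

-13.365 dBFS

Stage 1: -4 dBFS is 6 dB over -10 dBFS; at 4:1 that becomes 1.5 dB over, giving -8.5 dBFS.
Stage 2: -8.5 dBFS is 4.5 dB over -13 dBFS; at 1.5:1 that becomes 3 dB over, giving -10 dBFS.
Stage 3: overshoot 6.7 dB → 6.7/20 = 0.335 dB → -16.365 dBFS; +3 dB make-up → -13.365 dBFS.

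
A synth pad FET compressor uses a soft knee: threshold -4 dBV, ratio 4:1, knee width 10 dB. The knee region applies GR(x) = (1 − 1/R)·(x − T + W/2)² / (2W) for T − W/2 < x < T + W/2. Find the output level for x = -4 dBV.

x − T + W/2 = -4 − (-4) + 5 = 5.
GR = (1 − 1/4) × 5² / 20 = 0.75 × 25 / 20 = 0.9375 dB.
Output = -4 − 0.9375 = -4.9375 dBV.

-4.9375 dBV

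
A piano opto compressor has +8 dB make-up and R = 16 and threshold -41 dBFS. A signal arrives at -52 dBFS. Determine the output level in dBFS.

-44 dBFS

-52 dBFS is 11 dB below the -41 dBFS threshold, so no gain reduction is applied.
Make-up gain adds 8 dB: -52 + 8 = -44 dBFS.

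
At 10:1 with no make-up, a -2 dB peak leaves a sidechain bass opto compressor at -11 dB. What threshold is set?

Let T be the threshold. Output overshoot = (input overshoot)/R, so -11 − T = (-2 − T)/10.
10·(-11 − T) = -2 − T → 9·T = -110 − (-2) = -108.
T = -108/9 = -12 dB.

-12 dB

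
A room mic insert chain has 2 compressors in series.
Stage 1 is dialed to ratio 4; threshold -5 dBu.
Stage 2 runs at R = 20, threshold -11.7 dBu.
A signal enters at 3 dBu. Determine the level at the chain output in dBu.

Stage 1: 3 dBu is 8 dB over -5 dBu; at 4:1 that becomes 2 dB over, giving -3 dBu.
Stage 2: 8.7 dB above -11.7 dBu, reduced 20:1 to 0.435 dB above → -11.265 dBu.

-11.265 dBu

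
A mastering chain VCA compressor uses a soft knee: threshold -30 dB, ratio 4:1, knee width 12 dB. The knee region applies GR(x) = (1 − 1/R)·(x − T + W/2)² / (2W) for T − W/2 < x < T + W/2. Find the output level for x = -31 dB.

-31.78125 dB

x − T + W/2 = -31 − (-30) + 6 = 5.
GR = (1 − 1/4) × 5² / 24 = 0.75 × 25 / 24 = 0.78125 dB.
Output = -31 − 0.78125 = -31.78125 dB.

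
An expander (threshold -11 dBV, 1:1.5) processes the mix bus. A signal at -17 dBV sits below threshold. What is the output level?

-20 dBV

The input is 6 dB below the -11 dBV threshold.
A 1:1.5 expander multiplies undershoot by 1.5: 6 × 1.5 = 9 dB below threshold.
Output = -11 − 9 = -20 dBV.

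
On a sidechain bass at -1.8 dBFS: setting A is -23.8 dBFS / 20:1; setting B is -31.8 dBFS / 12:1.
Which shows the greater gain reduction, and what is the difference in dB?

B, by 6.6 dB

A: 22 dB over, compressed to 1.1 dB over, so 20.9 dB of GR.
B: 30 dB over, compressed to 2.5 dB over, so 27.5 dB of GR.
B applies 6.6 dB more gain reduction.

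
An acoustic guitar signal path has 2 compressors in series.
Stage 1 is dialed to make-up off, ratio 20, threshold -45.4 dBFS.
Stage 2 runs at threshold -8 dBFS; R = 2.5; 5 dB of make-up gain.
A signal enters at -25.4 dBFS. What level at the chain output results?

Stage 1: overshoot 20 dB → 20/20 = 1 dB → -44.4 dBFS.
Stage 2: below threshold (-44.4 ≤ -8); passes unchanged; make-up brings it to -39.4 dBFS.

-39.4 dBFS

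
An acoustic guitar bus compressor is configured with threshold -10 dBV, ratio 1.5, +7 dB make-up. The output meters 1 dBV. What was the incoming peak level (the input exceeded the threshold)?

Before make-up, the level was 1 − 7 = -6 dBV.
That's 4 dB above the -10 dBV threshold.
Undo the ratio: input overshoot = 4 × 1.5 = 6 dB, giving input = -4 dBV.

-4 dBV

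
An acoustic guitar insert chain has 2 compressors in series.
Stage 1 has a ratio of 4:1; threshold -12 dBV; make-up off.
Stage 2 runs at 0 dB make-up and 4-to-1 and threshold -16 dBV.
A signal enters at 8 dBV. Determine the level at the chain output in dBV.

Stage 1: 8 dBV is 20 dB over -12 dBV; at 4:1 that becomes 5 dB over, giving -7 dBV.
Stage 2: 9 dB above -16 dBV, reduced 4:1 to 2.25 dB above → -13.75 dBV.

-13.75 dBV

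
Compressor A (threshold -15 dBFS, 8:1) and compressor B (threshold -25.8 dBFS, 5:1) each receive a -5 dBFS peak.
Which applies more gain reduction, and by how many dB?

A: GR = 10 − 10/8 = 8.75 dB.
B: GR = 20.8 − 20.8/5 = 16.64 dB.
B applies 7.89 dB more gain reduction.

B, by 7.89 dB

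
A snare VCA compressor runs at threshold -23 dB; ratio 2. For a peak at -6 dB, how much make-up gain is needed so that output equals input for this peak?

Overshoot 17 dB → 17/2 = 8.5 dB after compression, so the compressed level is -23 + 8.5 = -14.5 dB.
Make-up = target − compressed = -6 − (-14.5) = 8.5 dB.

8.5 dB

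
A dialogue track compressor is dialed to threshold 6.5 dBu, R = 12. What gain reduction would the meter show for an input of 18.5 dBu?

11 dB

Overshoot = 18.5 − 6.5 = 12 dB.
After 12:1 compression the overshoot becomes 12/12 = 1 dB.
GR = overshoot in − overshoot out = 12 − 1 = 11 dB.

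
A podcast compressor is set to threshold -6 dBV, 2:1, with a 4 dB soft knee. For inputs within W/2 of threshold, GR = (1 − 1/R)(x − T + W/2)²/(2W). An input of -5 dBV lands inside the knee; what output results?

-5.5625 dBV

x − T + W/2 = -5 − (-6) + 2 = 3.
GR = (1 − 1/2) × 3² / 8 = 0.5 × 9 / 8 = 0.5625 dB.
Output = -5 − 0.5625 = -5.5625 dBV.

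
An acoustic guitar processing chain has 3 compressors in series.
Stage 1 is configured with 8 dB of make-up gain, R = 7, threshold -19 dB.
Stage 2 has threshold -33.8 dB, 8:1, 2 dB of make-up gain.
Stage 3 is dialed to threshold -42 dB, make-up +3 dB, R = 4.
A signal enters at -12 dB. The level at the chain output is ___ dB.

-35.70625 dB

Stage 1: 7 dB above -19 dB, reduced 7:1 to 1 dB above → -18 dB; +8 dB make-up → -10 dB.
Stage 2: 23.8 dB above -33.8 dB, reduced 8:1 to 2.975 dB above → -30.825 dB; +2 dB make-up → -28.825 dB.
Stage 3: overshoot 13.175 dB → 13.175/4 = 3.29375 dB → -38.70625 dB; +3 dB make-up → -35.70625 dB.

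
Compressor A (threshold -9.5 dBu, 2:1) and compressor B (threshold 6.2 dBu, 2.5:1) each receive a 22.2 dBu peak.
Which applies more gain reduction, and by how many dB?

A, by 6.25 dB

A: 31.7 dB over, compressed to 15.85 dB over, so 15.85 dB of GR.
B: 16 dB over, compressed to 6.4 dB over, so 9.6 dB of GR.
A applies 6.25 dB more gain reduction.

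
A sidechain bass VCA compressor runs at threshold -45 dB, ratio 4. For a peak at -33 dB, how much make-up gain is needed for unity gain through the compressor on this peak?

The peak compresses to -45 + 12/4 = -42 dB.
To reach -33 dB requires -33 − (-42) = 9 dB of make-up.

9 dB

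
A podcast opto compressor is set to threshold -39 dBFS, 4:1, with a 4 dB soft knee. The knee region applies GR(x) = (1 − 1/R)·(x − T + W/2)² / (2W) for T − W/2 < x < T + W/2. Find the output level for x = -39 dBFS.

x − T + W/2 = -39 − (-39) + 2 = 2.
GR = (1 − 1/4) × 2² / 8 = 0.75 × 4 / 8 = 0.375 dB.
Output = -39 − 0.375 = -39.375 dBFS.

-39.375 dBFS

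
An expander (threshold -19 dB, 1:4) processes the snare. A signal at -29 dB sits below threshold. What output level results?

The input is 10 dB below the -19 dB threshold.
A 1:4 expander multiplies undershoot by 4: 10 × 4 = 40 dB below threshold.
Output = -19 − 40 = -59 dB.

-59 dB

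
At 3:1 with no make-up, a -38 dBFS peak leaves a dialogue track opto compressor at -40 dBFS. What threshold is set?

-41 dBFS

Gain reduction = -38 − (-40) = 2 dB; output overshoot = GR / (R − 1) = 2 / 2 = 1 dB.
Threshold = output − output overshoot = -40 − 1 = -41 dBFS.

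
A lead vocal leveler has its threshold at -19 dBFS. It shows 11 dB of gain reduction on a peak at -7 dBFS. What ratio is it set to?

12:1

Input overshoot = -7 − (-19) = 12 dB.
Output overshoot = 12 − 11 = 1 dB.
Ratio = input overshoot / output overshoot = 12 / 1 = 12.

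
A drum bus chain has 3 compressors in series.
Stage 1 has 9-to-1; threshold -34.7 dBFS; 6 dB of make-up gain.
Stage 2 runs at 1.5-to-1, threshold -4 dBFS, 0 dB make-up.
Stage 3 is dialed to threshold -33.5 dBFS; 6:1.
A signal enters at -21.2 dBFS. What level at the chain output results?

Stage 1: -21.2 dBFS is 13.5 dB over -34.7 dBFS; at 9:1 that becomes 1.5 dB over, giving -33.2 dBFS; +6 dB make-up → -27.2 dBFS.
Stage 2: -27.2 dBFS is at or below the -4 dBFS threshold — no compression; output -27.2 dBFS.
Stage 3: overshoot 6.3 dB → 6.3/6 = 1.05 dB → -32.45 dBFS.

-32.45 dBFS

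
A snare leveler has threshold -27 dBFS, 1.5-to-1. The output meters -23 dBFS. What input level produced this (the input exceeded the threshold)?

-21 dBFS

That's 4 dB above the -27 dBFS threshold.
Before 1.5:1 compression the overshoot was 4 × 1.5 = 6 dB, so input = -27 + 6 = -21 dBFS.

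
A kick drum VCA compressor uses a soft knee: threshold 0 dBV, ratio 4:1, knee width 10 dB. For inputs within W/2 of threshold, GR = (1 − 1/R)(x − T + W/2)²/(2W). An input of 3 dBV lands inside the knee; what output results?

x − T + W/2 = 3 − 0 + 5 = 8.
GR = (1 − 1/4) × 8² / 20 = 0.75 × 64 / 20 = 2.4 dB.
Output = 3 − 2.4 = 0.6 dBV.

0.6 dBV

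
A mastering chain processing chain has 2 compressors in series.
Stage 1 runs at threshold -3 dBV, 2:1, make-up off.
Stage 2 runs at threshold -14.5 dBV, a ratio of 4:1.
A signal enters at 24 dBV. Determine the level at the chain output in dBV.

Stage 1: 27 dB above -3 dBV, reduced 2:1 to 13.5 dB above → 10.5 dBV.
Stage 2: 10.5 dBV is 25 dB over -14.5 dBV; at 4:1 that becomes 6.25 dB over, giving -8.25 dBV.

-8.25 dBV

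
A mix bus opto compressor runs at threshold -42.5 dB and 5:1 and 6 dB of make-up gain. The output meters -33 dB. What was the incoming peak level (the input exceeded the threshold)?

-25 dB

Remove make-up: -33 − 6 = -39 dB.
The compressed level sits -39 − (-42.5) = 3.5 dB over threshold.
Before 5:1 compression the overshoot was 3.5 × 5 = 17.5 dB, so input = -42.5 + 17.5 = -25 dB.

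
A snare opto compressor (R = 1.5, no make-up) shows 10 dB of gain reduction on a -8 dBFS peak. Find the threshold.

Let T be the threshold. Output overshoot = (input overshoot)/R, so -18 − T = (-8 − T)/1.5.
1.5·(-18 − T) = -8 − T → 0.5·T = -27 − (-8) = -19.
T = -19/0.5 = -38 dBFS.

-38 dBFS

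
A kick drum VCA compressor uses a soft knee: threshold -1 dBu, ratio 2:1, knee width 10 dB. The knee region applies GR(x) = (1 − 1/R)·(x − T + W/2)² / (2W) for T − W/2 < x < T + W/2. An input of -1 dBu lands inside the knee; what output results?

x − T + W/2 = -1 − (-1) + 5 = 5.
GR = (1 − 1/2) × 5² / 20 = 0.5 × 25 / 20 = 0.625 dB.
Output = -1 − 0.625 = -1.625 dBu.

-1.625 dBu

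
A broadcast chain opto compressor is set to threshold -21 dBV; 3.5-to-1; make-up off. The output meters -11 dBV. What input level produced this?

14 dBV

The compressed level sits -11 − (-21) = 10 dB over threshold.
Before 3.5:1 compression the overshoot was 10 × 3.5 = 35 dB, so input = -21 + 35 = 14 dBV.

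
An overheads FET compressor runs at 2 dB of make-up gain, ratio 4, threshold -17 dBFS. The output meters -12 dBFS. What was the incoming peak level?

-5 dBFS

Stripping the +2 dB make-up gives -14 dBFS at the gain stage.
Post-compression overshoot = -14 − (-17) = 3 dB.
Input overshoot = R × output overshoot = 12 dB → input = -17 + 12 = -5 dBFS.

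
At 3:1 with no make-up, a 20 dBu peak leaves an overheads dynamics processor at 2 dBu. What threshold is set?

Input is 27 dB above T (since output overshoot × R = input overshoot: (2 − T)·3 = 20 − T gives T = -7 dBu).
Check: -7 + (20 − (-7))/3 = -7 + 9 = 2 dBu. ✓

-7 dBu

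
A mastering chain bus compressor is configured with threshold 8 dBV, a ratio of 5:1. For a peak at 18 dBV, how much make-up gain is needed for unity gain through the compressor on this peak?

Without make-up, output = threshold + overshoot/5 = 8 + 2 = 10 dBV.
Gap to target: 8 dB.

8 dB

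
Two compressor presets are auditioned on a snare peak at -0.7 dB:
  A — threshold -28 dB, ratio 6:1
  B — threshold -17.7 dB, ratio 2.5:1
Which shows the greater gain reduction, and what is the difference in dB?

A: GR = 27.3 − 27.3/6 = 22.75 dB.
B: GR = 17 − 17/2.5 = 10.2 dB.
A reduces 12.55 dB more.

A, by 12.55 dB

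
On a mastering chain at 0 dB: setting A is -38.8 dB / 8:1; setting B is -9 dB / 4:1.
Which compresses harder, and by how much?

A, by 27.2 dB

A: GR = 38.8 − 38.8/8 = 33.95 dB.
B: GR = 9 − 9/4 = 6.75 dB.
Difference: 27.2 dB in favour of A.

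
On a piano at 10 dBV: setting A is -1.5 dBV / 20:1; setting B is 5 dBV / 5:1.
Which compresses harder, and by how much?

A: 11.5 dB over, compressed to 0.575 dB over, so 10.925 dB of GR.
B: 5 dB over, compressed to 1 dB over, so 4 dB of GR.
A reduces 6.925 dB more.

A, by 6.925 dB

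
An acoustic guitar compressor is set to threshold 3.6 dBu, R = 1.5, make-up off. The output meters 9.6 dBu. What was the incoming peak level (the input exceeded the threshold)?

That's 6 dB above the 3.6 dBu threshold.
Undo the ratio: input overshoot = 6 × 1.5 = 9 dB, giving input = 12.6 dBu.

12.6 dBu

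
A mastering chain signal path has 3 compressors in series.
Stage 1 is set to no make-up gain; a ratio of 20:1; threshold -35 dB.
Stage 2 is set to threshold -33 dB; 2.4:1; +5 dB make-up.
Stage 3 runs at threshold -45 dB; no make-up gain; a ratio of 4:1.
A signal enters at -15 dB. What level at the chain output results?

Stage 1: -15 dB is 20 dB over -35 dB; at 20:1 that becomes 1 dB over, giving -34 dB.
Stage 2: below threshold (-34 ≤ -33); passes unchanged; make-up brings it to -29 dB.
Stage 3: -29 dB is 16 dB over -45 dB; at 4:1 that becomes 4 dB over, giving -41 dB.

-41 dB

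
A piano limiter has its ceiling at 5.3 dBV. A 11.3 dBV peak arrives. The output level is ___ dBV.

5.3 dBV

A brickwall limiter is an ∞:1 compressor: any input above the ceiling is clamped to 5.3 dBV.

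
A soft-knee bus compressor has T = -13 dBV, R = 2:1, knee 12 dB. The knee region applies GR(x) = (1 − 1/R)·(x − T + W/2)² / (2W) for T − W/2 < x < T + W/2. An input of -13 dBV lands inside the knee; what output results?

-13.75 dBV

x − T + W/2 = -13 − (-13) + 6 = 6.
GR = (1 − 1/2) × 6² / 24 = 0.5 × 36 / 24 = 0.75 dB.
Output = -13 − 0.75 = -13.75 dBV.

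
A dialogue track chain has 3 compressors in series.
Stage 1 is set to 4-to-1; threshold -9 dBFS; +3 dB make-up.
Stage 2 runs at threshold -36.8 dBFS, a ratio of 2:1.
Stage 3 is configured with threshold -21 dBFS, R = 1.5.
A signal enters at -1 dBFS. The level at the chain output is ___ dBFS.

Stage 1: 8 dB above -9 dBFS, reduced 4:1 to 2 dB above → -7 dBFS; +3 dB make-up → -4 dBFS.
Stage 2: overshoot 32.8 dB → 32.8/2 = 16.4 dB → -20.4 dBFS.
Stage 3: overshoot 0.6 dB → 0.6/1.5 = 0.4 dB → -20.6 dBFS.

-20.6 dBFS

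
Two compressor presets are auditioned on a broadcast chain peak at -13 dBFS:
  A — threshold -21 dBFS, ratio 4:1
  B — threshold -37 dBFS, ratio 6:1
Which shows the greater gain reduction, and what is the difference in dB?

A: GR = 8 − 8/4 = 6 dB.
B: GR = 24 − 24/6 = 20 dB.
Difference: 14 dB in favour of B.

B, by 14 dB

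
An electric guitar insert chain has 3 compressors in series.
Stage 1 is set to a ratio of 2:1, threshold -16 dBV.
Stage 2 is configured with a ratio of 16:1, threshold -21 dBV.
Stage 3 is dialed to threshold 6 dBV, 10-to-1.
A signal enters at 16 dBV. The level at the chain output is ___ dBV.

Stage 1: 32 dB above -16 dBV, reduced 2:1 to 16 dB above → 0 dBV.
Stage 2: 21 dB above -21 dBV, reduced 16:1 to 1.3125 dB above → -19.6875 dBV.
Stage 3: below threshold (-19.6875 ≤ 6); passes unchanged; output -19.6875 dBV.

-19.6875 dBV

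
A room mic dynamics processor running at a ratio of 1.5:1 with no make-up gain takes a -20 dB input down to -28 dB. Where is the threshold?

-44 dB

Let T be the threshold. Output overshoot = (input overshoot)/R, so -28 − T = (-20 − T)/1.5.
1.5·(-28 − T) = -20 − T → 0.5·T = -42 − (-20) = -22.
T = -22/0.5 = -44 dB.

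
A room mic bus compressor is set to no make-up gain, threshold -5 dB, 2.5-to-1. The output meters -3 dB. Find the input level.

0 dB

The compressed level sits -3 − (-5) = 2 dB over threshold.
Input overshoot = R × output overshoot = 5 dB → input = -5 + 5 = 0 dB.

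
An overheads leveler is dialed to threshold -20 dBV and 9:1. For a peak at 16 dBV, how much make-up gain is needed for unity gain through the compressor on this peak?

Overshoot 36 dB → 36/9 = 4 dB after compression, so the compressed level is -20 + 4 = -16 dBV.
Make-up = target − compressed = 16 − (-16) = 32 dB.

32 dB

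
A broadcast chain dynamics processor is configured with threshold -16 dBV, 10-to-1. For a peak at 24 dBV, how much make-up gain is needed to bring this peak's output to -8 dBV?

The peak compresses to -16 + 40/10 = -12 dBV.
To reach -8 dBV requires -8 − (-12) = 4 dB of make-up.

4 dB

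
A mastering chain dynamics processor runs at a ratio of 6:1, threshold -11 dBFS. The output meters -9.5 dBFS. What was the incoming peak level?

That's 1.5 dB above the -11 dBFS threshold.
Before 6:1 compression the overshoot was 1.5 × 6 = 9 dB, so input = -11 + 9 = -2 dBFS.

-2 dBFS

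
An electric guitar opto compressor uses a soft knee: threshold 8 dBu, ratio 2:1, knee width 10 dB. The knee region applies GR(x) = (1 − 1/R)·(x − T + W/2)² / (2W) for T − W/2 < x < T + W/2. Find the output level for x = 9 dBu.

x − T + W/2 = 9 − 8 + 5 = 6.
GR = (1 − 1/2) × 6² / 20 = 0.5 × 36 / 20 = 0.9 dB.
Output = 9 − 0.9 = 8.1 dBu.

8.1 dBu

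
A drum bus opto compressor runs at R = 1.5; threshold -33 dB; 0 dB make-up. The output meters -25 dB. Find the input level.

-21 dB

That's 8 dB above the -33 dB threshold.
Undo the ratio: input overshoot = 8 × 1.5 = 12 dB, giving input = -21 dB.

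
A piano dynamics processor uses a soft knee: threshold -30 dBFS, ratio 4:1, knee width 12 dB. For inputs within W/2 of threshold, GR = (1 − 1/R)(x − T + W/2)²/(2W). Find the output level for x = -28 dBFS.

x − T + W/2 = -28 − (-30) + 6 = 8.
GR = (1 − 1/4) × 8² / 24 = 0.75 × 64 / 24 = 2 dB.
Output = -28 − 2 = -30 dBFS.

-30 dBFS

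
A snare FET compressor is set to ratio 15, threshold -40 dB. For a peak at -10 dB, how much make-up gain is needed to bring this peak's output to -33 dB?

The peak compresses to -40 + 30/15 = -38 dB.
To reach -33 dB requires -33 − (-38) = 5 dB of make-up.

5 dB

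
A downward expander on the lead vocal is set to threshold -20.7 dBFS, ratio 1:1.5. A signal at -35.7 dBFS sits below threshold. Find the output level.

Below threshold, a 1:1.5 expander applies gain = (1.5−1)×(T − x) of attenuation.
(1.5−1) × 15 = 7.5 dB, so output = -35.7 − 7.5 = -43.2 dBFS.

-43.2 dBFS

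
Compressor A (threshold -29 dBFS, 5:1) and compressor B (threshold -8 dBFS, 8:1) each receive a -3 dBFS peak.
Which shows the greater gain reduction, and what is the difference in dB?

A: GR = 26 − 26/5 = 20.8 dB.
B: GR = 5 − 5/8 = 4.375 dB.
A applies 16.425 dB more gain reduction.

A, by 16.425 dB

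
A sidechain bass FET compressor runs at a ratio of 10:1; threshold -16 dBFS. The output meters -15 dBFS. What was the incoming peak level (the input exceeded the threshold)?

-6 dBFS

The compressed level sits -15 − (-16) = 1 dB over threshold.
Undo the ratio: input overshoot = 1 × 10 = 10 dB, giving input = -6 dBFS.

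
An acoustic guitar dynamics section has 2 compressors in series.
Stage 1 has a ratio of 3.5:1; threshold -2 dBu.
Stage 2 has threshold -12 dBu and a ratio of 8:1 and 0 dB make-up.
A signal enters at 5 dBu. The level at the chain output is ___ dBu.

-10.5 dBu

Stage 1: 7 dB above -2 dBu, reduced 3.5:1 to 2 dB above → 0 dBu.
Stage 2: 0 dBu is 12 dB over -12 dBu; at 8:1 that becomes 1.5 dB over, giving -10.5 dBu.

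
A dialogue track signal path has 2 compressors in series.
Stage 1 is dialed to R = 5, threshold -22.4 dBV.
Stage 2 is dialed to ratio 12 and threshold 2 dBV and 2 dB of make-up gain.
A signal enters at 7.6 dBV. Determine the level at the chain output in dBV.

-14.4 dBV

Stage 1: 30 dB above -22.4 dBV, reduced 5:1 to 6 dB above → -16.4 dBV.
Stage 2: -16.4 dBV ≤ 2 dBV, so stage 2 doesn't engage; make-up brings it to -14.4 dBV.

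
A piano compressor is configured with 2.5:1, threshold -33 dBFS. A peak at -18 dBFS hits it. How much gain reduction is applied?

The signal is 15 dB above threshold.
A 2.5:1 ratio leaves 6 dB of that excess.
So the signal is attenuated by 15 − 6 = 9 dB.

9 dB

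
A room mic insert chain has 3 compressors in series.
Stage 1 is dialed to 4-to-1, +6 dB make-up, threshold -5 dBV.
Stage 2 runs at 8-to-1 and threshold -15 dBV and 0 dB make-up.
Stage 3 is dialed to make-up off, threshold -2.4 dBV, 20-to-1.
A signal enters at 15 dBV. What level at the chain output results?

Stage 1: 20 dB above -5 dBV, reduced 4:1 to 5 dB above → 0 dBV; +6 dB make-up → 6 dBV.
Stage 2: 6 dBV is 21 dB over -15 dBV; at 8:1 that becomes 2.625 dB over, giving -12.375 dBV.
Stage 3: -12.375 dBV ≤ -2.4 dBV, so stage 3 doesn't engage; output -12.375 dBV.

-12.375 dBV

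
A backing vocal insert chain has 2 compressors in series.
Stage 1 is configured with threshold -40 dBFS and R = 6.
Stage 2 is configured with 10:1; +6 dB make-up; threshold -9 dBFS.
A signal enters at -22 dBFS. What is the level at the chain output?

Stage 1: 18 dB above -40 dBFS, reduced 6:1 to 3 dB above → -37 dBFS.
Stage 2: -37 dBFS ≤ -9 dBFS, so stage 2 doesn't engage; make-up brings it to -31 dBFS.

-31 dBFS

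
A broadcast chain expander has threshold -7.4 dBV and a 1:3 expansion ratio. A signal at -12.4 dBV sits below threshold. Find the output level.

-22.4 dBV

Undershoot = (-7.4) − (-12.4) = 5 dB.
At 1:3, that expands to 15 dB under threshold.
Output = -7.4 − 15 = -22.4 dBV.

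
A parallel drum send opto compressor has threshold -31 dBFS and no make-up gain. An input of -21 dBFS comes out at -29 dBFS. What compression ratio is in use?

Input overshoot = -21 − (-31) = 10 dB; output overshoot = -29 − (-31) = 2 dB.
Ratio = 10 / 2 = 5.

5:1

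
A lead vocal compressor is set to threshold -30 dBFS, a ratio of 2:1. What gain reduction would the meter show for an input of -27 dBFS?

1.5 dB

-27 dBFS exceeds the threshold by 3 dB.
After 2:1 compression the overshoot becomes 3/2 = 1.5 dB.
Gain reduction = 3 − 1.5 = 1.5 dB.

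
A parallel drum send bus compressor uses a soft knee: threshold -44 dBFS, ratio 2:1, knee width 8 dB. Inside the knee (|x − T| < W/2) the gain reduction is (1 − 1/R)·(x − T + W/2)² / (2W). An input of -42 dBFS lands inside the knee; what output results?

x − T + W/2 = -42 − (-44) + 4 = 6.
GR = (1 − 1/2) × 6² / 16 = 0.5 × 36 / 16 = 1.125 dB.
Output = -42 − 1.125 = -43.125 dBFS.

-43.125 dBFS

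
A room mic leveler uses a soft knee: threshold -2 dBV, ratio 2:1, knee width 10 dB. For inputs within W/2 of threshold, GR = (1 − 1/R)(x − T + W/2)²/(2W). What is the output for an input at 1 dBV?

-0.6 dBV

x − T + W/2 = 1 − (-2) + 5 = 8.
GR = (1 − 1/2) × 8² / 20 = 0.5 × 64 / 20 = 1.6 dB.
Output = 1 − 1.6 = -0.6 dBV.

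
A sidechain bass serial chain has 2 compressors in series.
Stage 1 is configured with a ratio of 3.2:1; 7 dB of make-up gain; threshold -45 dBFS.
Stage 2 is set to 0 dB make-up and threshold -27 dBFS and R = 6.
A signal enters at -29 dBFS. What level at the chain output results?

-33 dBFS

Stage 1: overshoot 16 dB → 16/3.2 = 5 dB → -40 dBFS; +7 dB make-up → -33 dBFS.
Stage 2: below threshold (-33 ≤ -27); passes unchanged; output -33 dBFS.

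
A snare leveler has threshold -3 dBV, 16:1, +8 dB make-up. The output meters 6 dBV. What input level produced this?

13 dBV

Remove make-up: 6 − 8 = -2 dBV.
Post-compression overshoot = -2 − (-3) = 1 dB.
Before 16:1 compression the overshoot was 1 × 16 = 16 dB, so input = -3 + 16 = 13 dBV.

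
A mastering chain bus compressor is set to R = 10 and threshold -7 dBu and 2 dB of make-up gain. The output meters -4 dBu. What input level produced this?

3 dBu

Stripping the +2 dB make-up gives -6 dBu at the gain stage.
The compressed level sits -6 − (-7) = 1 dB over threshold.
Input overshoot = R × output overshoot = 10 dB → input = -7 + 10 = 3 dBu.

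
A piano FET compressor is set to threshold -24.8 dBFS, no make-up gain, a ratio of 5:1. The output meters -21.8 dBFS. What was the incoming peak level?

-9.8 dBFS

Post-compression overshoot = -21.8 − (-24.8) = 3 dB.
Before 5:1 compression the overshoot was 3 × 5 = 15 dB, so input = -24.8 + 15 = -9.8 dBFS.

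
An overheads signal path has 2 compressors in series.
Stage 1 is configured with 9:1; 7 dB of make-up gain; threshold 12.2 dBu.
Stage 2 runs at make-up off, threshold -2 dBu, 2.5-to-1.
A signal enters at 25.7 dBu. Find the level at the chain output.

Stage 1: 13.5 dB above 12.2 dBu, reduced 9:1 to 1.5 dB above → 13.7 dBu; +7 dB make-up → 20.7 dBu.
Stage 2: overshoot 22.7 dB → 22.7/2.5 = 9.08 dB → 7.08 dBu.

7.08 dBu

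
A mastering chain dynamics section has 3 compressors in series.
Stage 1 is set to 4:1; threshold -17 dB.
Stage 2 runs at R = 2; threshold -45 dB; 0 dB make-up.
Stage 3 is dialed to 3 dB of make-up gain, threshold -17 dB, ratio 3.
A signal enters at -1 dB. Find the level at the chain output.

Stage 1: 16 dB above -17 dB, reduced 4:1 to 4 dB above → -13 dB.
Stage 2: -13 dB is 32 dB over -45 dB; at 2:1 that becomes 16 dB over, giving -29 dB.
Stage 3: below threshold (-29 ≤ -17); passes unchanged; make-up brings it to -26 dB.

-26 dB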